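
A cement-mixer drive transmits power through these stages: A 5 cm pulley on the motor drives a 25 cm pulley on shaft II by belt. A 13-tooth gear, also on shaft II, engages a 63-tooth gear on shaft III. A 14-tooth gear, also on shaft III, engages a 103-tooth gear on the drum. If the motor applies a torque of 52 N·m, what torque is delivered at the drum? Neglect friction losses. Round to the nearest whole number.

9270 N·m

Belt: ratio = 25/5 = 5; torque at shaft II = 52 × 5 = 260 N·m.
Gear mesh: ratio = 63/13 = 4.8462; torque at shaft III = 260 × 4.8462 = 1260 N·m.
Gear mesh: ratio = 103/14 = 7.3571; torque at the drum = 1260 × 7.3571 = 9270 N·m.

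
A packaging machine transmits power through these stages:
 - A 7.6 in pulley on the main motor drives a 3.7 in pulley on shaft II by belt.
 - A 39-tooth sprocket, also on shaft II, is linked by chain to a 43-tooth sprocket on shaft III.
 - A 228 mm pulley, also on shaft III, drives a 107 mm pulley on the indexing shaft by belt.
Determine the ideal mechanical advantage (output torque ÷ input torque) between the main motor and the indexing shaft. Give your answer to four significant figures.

0.2519

Each stage contributes driven/driver: belt 3.7/7.6 = 0.48684, chain 43/39 = 1.1026, belt 107/228 = 0.4693.
Overall: 0.48684 × 1.1026 × 0.4693 = 0.25191.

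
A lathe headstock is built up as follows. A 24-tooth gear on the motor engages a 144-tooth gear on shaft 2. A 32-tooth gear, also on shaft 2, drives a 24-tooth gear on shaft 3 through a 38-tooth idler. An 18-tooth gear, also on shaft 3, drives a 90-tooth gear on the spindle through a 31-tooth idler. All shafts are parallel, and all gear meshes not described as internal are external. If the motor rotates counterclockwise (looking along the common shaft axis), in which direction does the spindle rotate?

clockwise

the motor → shaft 2: external mesh, 1 reversal → CW.
shaft 2 → shaft 3: driver → idler → driven is 2 external meshes, 2 reversals → CW.
shaft 3 → the spindle: driver → idler → driven is 2 external meshes, 2 reversals → CW.
5 reversals in total — an odd number — so the spindle turns opposite to the motor.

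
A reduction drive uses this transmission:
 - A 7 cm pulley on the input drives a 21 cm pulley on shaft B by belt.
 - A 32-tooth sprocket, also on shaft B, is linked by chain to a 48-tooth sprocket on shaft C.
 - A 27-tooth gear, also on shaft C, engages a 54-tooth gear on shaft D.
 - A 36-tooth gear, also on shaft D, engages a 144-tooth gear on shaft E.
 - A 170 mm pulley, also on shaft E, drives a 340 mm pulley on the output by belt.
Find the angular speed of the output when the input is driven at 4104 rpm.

the input → shaft B (belt, 21/7): 4104 ÷ 3 = 1368 rpm
shaft B → shaft C (chain, 48/32): 1368 ÷ 1.5 = 912 rpm
shaft C → shaft D (gear mesh, 54/27): 912 ÷ 2 = 456 rpm
shaft D → shaft E (gear mesh, 144/36): 456 ÷ 4 = 114 rpm
shaft E → the output (belt, 340/170): 114 ÷ 2 = 57 rpm

57 rpm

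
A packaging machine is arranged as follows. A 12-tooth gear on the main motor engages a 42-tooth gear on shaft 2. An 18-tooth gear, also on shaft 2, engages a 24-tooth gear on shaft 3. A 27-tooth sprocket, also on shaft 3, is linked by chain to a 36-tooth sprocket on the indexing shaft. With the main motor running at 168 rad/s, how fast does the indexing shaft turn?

27 rad/s

the main motor → shaft 2 (gear mesh, 42/12): 168 ÷ 3.5 = 48 rad/s
shaft 2 → shaft 3 (gear mesh, 24/18): 48 ÷ 1.3333 = 36 rad/s
shaft 3 → the indexing shaft (chain, 36/27): 36 ÷ 1.3333 = 27 rad/s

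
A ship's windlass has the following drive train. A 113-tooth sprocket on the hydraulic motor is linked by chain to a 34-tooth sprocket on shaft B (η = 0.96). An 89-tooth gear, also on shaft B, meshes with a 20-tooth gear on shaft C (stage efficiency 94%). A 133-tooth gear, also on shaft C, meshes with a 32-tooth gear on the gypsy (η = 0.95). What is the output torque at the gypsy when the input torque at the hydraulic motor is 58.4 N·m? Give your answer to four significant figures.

Chain: ratio = 34/113 = 0.30088; torque at shaft B = 58.4 × 0.30088 × 0.96 = 16.869 N·m.
Gear mesh: ratio = 20/89 = 0.22472; torque at shaft C = 16.869 × 0.22472 × 0.94 = 3.5633 N·m.
Gear mesh: ratio = 32/133 = 0.2406; torque at the gypsy = 3.5633 × 0.2406 × 0.95 = 0.81447 N·m.

0.8145 N·m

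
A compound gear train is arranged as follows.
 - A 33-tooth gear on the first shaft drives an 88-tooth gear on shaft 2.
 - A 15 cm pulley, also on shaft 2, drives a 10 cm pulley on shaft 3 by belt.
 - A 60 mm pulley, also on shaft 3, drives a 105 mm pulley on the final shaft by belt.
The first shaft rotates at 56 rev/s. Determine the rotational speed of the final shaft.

Gear mesh: ratio = 88/33 = 2.6667, so shaft 2 turns at 56 / 2.6667 = 21 rev/s.
Belt: ratio = 10/15 = 0.66667, so shaft 3 turns at 21 / 0.66667 = 31.5 rev/s.
Belt: ratio = 105/60 = 1.75, so the final shaft turns at 31.5 / 1.75 = 18 rev/s.

18 rev/s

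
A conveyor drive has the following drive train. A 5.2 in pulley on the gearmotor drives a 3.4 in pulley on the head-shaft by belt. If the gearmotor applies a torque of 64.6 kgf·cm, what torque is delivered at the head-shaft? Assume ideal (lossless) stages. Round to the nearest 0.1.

Belt: ratio = 3.4/5.2 = 0.65385; torque at the head-shaft = 64.6 × 0.65385 = 42.238 kgf·cm.

42.2 kgf·cm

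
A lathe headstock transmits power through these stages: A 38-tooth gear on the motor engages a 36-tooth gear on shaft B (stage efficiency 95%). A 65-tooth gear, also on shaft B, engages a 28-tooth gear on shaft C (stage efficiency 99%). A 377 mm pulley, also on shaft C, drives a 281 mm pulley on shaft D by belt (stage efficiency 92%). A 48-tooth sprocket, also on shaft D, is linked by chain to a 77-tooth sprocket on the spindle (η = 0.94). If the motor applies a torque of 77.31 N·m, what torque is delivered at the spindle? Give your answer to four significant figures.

Gear mesh: ratio = 36/38 = 0.94737; torque at shaft B = 77.31 × 0.94737 × 0.95 = 69.579 N·m.
Gear mesh: ratio = 28/65 = 0.43077; torque at shaft C = 69.579 × 0.43077 × 0.99 = 29.673 N·m.
Belt: ratio = 281/377 = 0.74536; torque at shaft D = 29.673 × 0.74536 × 0.92 = 20.347 N·m.
Chain: ratio = 77/48 = 1.6042; torque at the spindle = 20.347 × 1.6042 × 0.94 = 30.682 N·m.

30.68 N·m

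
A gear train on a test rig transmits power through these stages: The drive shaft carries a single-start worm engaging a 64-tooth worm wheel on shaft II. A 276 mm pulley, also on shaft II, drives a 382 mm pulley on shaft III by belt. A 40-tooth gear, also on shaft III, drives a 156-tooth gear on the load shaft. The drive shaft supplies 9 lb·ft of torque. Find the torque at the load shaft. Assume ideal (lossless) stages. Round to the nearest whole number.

worm 64/1 = 64 → τ = 9·64 = 576 lb·ft
belt 382/276 = 1.3841 → τ = 576·1.3841 = 797.22 lb·ft
gear mesh 156/40 = 3.9 → τ = 797.22·3.9 = 3109.1 lb·ft

3109 lb·ft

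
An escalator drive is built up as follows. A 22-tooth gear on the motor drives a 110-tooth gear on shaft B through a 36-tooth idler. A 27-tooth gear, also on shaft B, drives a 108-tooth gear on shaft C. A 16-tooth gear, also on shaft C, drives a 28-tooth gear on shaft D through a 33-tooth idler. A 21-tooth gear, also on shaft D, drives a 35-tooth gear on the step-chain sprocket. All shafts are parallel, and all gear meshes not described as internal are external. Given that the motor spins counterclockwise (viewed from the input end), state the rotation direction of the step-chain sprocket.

counterclockwise

the motor → shaft B: driver → idler → driven is 2 external meshes, 2 reversals → CCW.
shaft B → shaft C: external mesh, 1 reversal → CW.
shaft C → shaft D: driver → idler → driven is 2 external meshes, 2 reversals → CW.
shaft D → the step-chain sprocket: external mesh, 1 reversal → CCW.
6 reversals in total — an even number — so the step-chain sprocket turns the same way as the motor.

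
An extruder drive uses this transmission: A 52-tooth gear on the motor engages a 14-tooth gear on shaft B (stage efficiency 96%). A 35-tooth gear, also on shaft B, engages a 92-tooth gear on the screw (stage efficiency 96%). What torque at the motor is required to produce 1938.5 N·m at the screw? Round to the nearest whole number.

Overall ratio R = 0.26923 × 2.6286 = 0.70769; overall efficiency η = 0.96 × 0.96 = 0.9216.
Input torque = output torque / (R × η) = 1938.5 / (0.70769 × 0.9216) = 2972.2 N·m.

2972 N·m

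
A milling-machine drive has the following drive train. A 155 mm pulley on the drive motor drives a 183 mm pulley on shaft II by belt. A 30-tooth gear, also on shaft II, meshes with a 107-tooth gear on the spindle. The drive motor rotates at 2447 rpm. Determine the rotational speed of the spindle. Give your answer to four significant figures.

581.1 rpm

Belt: ratio = 183/155 = 1.1806, so shaft II turns at 2447 / 1.1806 = 2072.6 rpm.
Gear mesh: ratio = 107/30 = 3.5667, so the spindle turns at 2072.6 / 3.5667 = 581.1 rpm.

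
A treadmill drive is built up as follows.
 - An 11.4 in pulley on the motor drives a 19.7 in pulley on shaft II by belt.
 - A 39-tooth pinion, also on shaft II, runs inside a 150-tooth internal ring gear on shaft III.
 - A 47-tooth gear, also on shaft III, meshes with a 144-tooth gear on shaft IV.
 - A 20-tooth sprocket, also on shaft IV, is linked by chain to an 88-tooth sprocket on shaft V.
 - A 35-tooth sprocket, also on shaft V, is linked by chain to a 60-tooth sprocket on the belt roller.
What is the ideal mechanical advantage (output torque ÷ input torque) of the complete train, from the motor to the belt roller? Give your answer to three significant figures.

Each stage contributes driven/driver: belt 19.7/11.4 = 1.7281, internal gear 150/39 = 3.8462, gear mesh 144/47 = 3.0638, chain 88/20 = 4.4, chain 60/35 = 1.7143.
Overall: 1.7281 × 3.8462 × 3.0638 × 4.4 × 1.7143 = 153.6.

154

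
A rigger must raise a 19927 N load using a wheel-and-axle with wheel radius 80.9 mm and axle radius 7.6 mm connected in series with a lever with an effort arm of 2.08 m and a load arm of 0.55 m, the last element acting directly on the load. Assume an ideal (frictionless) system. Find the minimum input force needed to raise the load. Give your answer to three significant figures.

495 N

Wheel-and-axle MA = R/r = 80.9/7.6 = 10.645.
Lever MA = effort arm / load arm = 2.08/0.55 = 3.7818.
Combined ideal MA = 10.645 × 3.7818 = 40.256.
Effort = load / MA = 19927 / 40.256 = 495 N.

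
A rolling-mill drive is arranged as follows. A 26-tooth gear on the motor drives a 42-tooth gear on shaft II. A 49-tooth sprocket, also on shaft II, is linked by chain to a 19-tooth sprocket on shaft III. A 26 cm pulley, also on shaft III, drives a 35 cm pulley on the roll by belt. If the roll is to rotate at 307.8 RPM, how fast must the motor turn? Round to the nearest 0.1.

Overall ratio R = 1.6154 × 0.38776 × 1.3462 = 0.8432.
Required input speed = output speed × R = 307.8 × 0.8432 = 259.54 RPM.

259.5 RPM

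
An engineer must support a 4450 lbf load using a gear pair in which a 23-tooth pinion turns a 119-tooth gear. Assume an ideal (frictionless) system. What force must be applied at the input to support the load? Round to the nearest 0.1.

Gear pair MA = 119/23 = 5.1739.
Effort = load / MA = 4450 / 5.1739 = 860.08 lbf.

860.1 lbf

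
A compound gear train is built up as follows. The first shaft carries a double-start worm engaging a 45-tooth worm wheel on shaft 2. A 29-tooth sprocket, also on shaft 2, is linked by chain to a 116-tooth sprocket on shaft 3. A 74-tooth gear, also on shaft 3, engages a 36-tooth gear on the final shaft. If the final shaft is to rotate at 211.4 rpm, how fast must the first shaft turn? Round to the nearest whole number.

9256 rpm

Overall ratio R = 22.5 × 4 × 0.48649 = 43.784.
Required input speed = output speed × R = 211.4 × 43.784 = 9255.9 rpm.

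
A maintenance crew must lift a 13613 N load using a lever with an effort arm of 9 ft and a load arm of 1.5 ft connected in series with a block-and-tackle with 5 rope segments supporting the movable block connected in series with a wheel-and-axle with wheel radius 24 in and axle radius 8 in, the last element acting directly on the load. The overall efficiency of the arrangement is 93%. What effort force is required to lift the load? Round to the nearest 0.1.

Lever MA = effort arm / load arm = 9/1.5 = 6.
Block-and-tackle MA = number of supporting rope parts = 5.
Wheel-and-axle MA = R/r = 24/8 = 3.
Combined ideal MA = 6 × 5 × 3 = 90.
Actual MA = 90 × 0.93 = 83.7.
Effort = load / actual MA = 13613 / 83.7 = 162.64 N.

162.6 N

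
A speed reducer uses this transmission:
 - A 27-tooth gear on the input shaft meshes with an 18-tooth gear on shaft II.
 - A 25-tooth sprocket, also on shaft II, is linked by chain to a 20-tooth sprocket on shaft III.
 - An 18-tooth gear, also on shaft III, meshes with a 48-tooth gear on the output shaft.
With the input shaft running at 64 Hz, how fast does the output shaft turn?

45 Hz

Gear mesh: ratio = 18/27 = 0.66667, so shaft II turns at 64 / 0.66667 = 96 Hz.
Chain: ratio = 20/25 = 0.8, so shaft III turns at 96 / 0.8 = 120 Hz.
Gear mesh: ratio = 48/18 = 2.6667, so the output shaft turns at 120 / 2.6667 = 45 Hz.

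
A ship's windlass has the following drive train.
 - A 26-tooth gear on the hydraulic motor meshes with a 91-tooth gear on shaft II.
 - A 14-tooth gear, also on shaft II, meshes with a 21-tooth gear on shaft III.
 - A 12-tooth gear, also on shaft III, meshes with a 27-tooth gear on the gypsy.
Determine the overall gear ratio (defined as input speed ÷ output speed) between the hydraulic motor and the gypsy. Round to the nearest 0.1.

Each stage contributes driven/driver: gear mesh 91/26 = 3.5, gear mesh 21/14 = 1.5, gear mesh 27/12 = 2.25.
Overall: 3.5 × 1.5 × 2.25 = 11.812.

11.8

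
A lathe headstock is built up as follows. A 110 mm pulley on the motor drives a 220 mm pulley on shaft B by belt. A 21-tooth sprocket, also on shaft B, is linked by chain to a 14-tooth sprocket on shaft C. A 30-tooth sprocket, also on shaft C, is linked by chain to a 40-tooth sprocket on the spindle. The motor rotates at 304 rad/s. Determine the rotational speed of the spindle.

171 rad/s

Belt: ratio = 220/110 = 2, so shaft B turns at 304 / 2 = 152 rad/s.
Chain: ratio = 14/21 = 0.66667, so shaft C turns at 152 / 0.66667 = 228 rad/s.
Chain: ratio = 40/30 = 1.3333, so the spindle turns at 228 / 1.3333 = 171 rad/s.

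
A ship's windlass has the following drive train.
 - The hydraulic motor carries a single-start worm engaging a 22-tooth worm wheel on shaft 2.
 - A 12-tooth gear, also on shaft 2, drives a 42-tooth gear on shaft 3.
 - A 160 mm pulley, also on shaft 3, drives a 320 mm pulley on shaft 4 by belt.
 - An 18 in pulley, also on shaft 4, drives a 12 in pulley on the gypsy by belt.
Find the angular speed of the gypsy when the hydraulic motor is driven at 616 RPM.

worm 22/1 = 22 → 616/22 = 28 RPM
gear mesh 42/12 = 3.5 → 28/3.5 = 8 RPM
belt 320/160 = 2 → 8/2 = 4 RPM
belt 12/18 = 0.66667 → 4/0.66667 = 6 RPM

6 RPM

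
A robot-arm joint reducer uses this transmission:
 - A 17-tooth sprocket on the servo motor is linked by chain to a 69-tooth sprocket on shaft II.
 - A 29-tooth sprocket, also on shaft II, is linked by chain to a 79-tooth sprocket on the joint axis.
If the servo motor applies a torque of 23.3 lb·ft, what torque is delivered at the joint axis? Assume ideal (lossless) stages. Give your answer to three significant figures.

After the chain (69/17): 23.3 × 4.0588 = 94.571 lb·ft
After the chain (79/29): 94.571 × 2.7241 = 257.62 lb·ft

258 lb·ft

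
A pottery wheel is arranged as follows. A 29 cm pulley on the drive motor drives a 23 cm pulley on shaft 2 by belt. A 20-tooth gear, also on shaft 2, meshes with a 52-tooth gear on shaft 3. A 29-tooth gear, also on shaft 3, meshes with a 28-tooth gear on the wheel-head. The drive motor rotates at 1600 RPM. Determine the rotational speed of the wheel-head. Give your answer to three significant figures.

804 RPM

belt 23/29 = 0.7931 → 1600/0.7931 = 2017.4 RPM
gear mesh 52/20 = 2.6 → 2017.4/2.6 = 775.92 RPM
gear mesh 28/29 = 0.96552 → 775.92/0.96552 = 803.63 RPM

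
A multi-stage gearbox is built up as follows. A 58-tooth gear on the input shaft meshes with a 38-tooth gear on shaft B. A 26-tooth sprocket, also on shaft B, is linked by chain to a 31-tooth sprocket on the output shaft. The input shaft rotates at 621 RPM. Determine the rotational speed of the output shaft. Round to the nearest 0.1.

Gear mesh: ratio = 38/58 = 0.65517, so shaft B turns at 621 / 0.65517 = 947.84 RPM.
Chain: ratio = 31/26 = 1.1923, so the output shaft turns at 947.84 / 1.1923 = 794.96 RPM.

795.0 RPM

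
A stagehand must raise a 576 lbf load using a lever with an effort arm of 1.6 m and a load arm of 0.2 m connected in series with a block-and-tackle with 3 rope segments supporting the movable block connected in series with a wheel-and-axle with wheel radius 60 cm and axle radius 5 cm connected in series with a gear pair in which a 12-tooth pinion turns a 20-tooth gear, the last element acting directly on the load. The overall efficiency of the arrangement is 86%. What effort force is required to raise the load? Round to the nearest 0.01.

Lever MA = effort arm / load arm = 1.6/0.2 = 8.
Block-and-tackle MA = number of supporting rope parts = 3.
Wheel-and-axle MA = R/r = 60/5 = 12.
Gear pair MA = 20/12 = 1.6667.
Combined ideal MA = 8 × 3 × 12 × 1.6667 = 480.
Actual MA = 480 × 0.86 = 412.8.
Effort = load / actual MA = 576 / 412.8 = 1.3953 lbf.

1.40 lbf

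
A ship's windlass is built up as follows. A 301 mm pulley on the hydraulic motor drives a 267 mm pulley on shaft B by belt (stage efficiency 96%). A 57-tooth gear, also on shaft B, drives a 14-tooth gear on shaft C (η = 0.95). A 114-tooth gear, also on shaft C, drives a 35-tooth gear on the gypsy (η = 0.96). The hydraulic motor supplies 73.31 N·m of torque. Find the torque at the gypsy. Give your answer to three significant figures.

4.29 N·m

After the belt (267/301): 73.31 × 0.88704 × 0.96 = 62.428 N·m
After the gear mesh (14/57): 62.428 × 0.24561 × 0.95 = 14.567 N·m
After the gear mesh (35/114): 14.567 × 0.30702 × 0.96 = 4.2933 N·m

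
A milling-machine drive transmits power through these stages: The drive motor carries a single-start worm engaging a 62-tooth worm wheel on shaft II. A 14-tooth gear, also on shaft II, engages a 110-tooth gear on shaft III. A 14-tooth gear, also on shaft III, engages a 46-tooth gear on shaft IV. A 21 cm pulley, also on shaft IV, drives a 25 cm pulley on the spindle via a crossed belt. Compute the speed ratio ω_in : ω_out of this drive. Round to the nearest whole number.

1905

Each stage contributes driven/driver: worm 62/1 = 62, gear mesh 110/14 = 7.8571, gear mesh 46/14 = 3.2857, belt 25/21 = 1.1905.
Overall: 62 × 7.8571 × 3.2857 × 1.1905 = 1905.5.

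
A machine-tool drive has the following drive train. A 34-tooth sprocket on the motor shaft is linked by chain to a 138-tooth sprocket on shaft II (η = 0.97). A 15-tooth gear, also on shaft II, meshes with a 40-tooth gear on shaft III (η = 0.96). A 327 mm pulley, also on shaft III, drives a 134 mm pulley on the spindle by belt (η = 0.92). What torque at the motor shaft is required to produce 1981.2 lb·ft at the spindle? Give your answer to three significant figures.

Overall ratio R = 4.0588 × 2.6667 × 0.40979 = 4.4353; overall efficiency η = 0.97 × 0.96 × 0.92 = 0.8567.
Input torque = output torque / (R × η) = 1981.2 / (4.4353 × 0.8567) = 521.4 lb·ft.

521 lb·ft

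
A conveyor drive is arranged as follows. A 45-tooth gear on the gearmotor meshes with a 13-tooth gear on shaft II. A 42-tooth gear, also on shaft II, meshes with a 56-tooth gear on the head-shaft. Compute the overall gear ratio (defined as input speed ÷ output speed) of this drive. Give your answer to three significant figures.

Each stage contributes driven/driver: gear mesh 13/45 = 0.28889, gear mesh 56/42 = 1.3333.
Overall: 0.28889 × 1.3333 = 0.38519.

0.385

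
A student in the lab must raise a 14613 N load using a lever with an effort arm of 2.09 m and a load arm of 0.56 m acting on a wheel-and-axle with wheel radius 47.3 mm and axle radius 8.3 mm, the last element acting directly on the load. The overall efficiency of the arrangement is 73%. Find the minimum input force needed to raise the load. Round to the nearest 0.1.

Lever MA = effort arm / load arm = 2.09/0.56 = 3.7321.
Wheel-and-axle MA = R/r = 47.3/8.3 = 5.6988.
Combined ideal MA = 3.7321 × 5.6988 = 21.269.
Actual MA = 21.269 × 0.73 = 15.526.
Effort = load / actual MA = 14613 / 15.526 = 941.19 N.

941.2 N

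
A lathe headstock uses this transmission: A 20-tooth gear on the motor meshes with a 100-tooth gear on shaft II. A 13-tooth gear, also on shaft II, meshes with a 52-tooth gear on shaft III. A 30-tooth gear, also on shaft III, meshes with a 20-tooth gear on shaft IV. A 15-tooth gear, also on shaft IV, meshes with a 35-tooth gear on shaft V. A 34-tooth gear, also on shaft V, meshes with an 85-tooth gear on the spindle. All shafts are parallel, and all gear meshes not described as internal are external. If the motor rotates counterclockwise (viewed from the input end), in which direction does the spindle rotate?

the motor → shaft II: external mesh, 1 reversal → CW.
shaft II → shaft III: external mesh, 1 reversal → CCW.
shaft III → shaft IV: external mesh, 1 reversal → CW.
shaft IV → shaft V: external mesh, 1 reversal → CCW.
shaft V → the spindle: external mesh, 1 reversal → CW.
5 reversals in total — an odd number — so the spindle turns opposite to the motor.

clockwise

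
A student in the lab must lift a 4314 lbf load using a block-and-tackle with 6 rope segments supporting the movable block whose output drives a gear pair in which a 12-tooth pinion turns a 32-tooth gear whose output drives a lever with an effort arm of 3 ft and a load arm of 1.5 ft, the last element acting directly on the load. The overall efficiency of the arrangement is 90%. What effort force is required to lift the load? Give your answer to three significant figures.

150 lbf

Block-and-tackle MA = number of supporting rope parts = 6.
Gear pair MA = 32/12 = 2.6667.
Lever MA = effort arm / load arm = 3/1.5 = 2.
Combined ideal MA = 6 × 2.6667 × 2 = 32.
Actual MA = 32 × 0.90 = 28.8.
Effort = load / actual MA = 4314 / 28.8 = 149.79 lbf.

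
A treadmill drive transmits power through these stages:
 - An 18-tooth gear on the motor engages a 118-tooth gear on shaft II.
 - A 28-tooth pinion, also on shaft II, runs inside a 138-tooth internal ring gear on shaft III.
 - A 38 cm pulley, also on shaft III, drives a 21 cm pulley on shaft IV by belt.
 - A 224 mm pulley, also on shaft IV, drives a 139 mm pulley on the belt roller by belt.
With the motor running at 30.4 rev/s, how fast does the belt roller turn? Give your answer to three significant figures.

2.74 rev/s

gear mesh 118/18 = 6.5556 → 30.4/6.5556 = 4.6373 rev/s
internal gear 138/28 = 4.9286 → 4.6373/4.9286 = 0.9409 rev/s
belt 21/38 = 0.55263 → 0.9409/0.55263 = 1.7026 rev/s
belt 139/224 = 0.62054 → 1.7026/0.62054 = 2.7437 rev/s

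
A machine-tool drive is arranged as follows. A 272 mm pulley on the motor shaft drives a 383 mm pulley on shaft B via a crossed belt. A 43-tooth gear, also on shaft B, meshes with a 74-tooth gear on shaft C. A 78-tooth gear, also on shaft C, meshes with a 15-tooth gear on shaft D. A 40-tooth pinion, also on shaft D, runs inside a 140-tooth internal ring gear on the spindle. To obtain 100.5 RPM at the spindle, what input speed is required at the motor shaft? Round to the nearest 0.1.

163.9 RPM

Overall ratio R = 1.4081 × 1.7209 × 0.19231 × 3.5 = 1.631.
Required input speed = output speed × R = 100.5 × 1.631 = 163.92 RPM.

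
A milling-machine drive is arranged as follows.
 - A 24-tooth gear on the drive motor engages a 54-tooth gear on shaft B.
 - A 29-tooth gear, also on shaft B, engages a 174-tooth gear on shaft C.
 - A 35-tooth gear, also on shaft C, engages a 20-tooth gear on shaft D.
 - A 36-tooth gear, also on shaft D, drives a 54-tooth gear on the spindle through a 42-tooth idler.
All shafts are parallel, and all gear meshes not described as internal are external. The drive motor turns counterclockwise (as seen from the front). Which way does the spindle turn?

the drive motor → shaft B: external mesh, 1 reversal → CW.
shaft B → shaft C: external mesh, 1 reversal → CCW.
shaft C → shaft D: external mesh, 1 reversal → CW.
shaft D → the spindle: driver → idler → driven is 2 external meshes, 2 reversals → CW.
5 reversals in total — an odd number — so the spindle turns opposite to the drive motor.

clockwise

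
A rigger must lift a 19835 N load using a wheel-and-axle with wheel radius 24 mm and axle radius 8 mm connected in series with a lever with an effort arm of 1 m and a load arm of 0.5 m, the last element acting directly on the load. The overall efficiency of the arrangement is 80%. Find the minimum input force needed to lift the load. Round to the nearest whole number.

4132 N

Wheel-and-axle MA = R/r = 24/8 = 3.
Lever MA = effort arm / load arm = 1/0.5 = 2.
Combined ideal MA = 3 × 2 = 6.
Actual MA = 6 × 0.80 = 4.8.
Effort = load / actual MA = 19835 / 4.8 = 4132.3 N.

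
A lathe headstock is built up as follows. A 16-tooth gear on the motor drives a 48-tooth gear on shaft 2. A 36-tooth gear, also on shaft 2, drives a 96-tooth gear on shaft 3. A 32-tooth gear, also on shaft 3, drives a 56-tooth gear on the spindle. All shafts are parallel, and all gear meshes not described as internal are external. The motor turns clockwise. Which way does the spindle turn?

counterclockwise

the motor → shaft 2: external mesh, 1 reversal → CCW.
shaft 2 → shaft 3: external mesh, 1 reversal → CW.
shaft 3 → the spindle: external mesh, 1 reversal → CCW.
3 reversals in total — an odd number — so the spindle turns opposite to the motor.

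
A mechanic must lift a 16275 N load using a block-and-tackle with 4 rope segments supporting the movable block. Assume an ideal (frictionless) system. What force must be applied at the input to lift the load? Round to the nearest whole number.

Block-and-tackle MA = number of supporting rope parts = 4.
Effort = load / MA = 16275 / 4 = 4068.8 N.

4069 N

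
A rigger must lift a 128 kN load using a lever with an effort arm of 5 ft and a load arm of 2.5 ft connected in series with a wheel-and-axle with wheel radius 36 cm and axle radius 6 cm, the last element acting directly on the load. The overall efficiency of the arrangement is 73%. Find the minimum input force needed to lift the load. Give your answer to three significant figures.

14.6 kN

Lever MA = effort arm / load arm = 5/2.5 = 2.
Wheel-and-axle MA = R/r = 36/6 = 6.
Combined ideal MA = 2 × 6 = 12.
Actual MA = 12 × 0.73 = 8.76.
Effort = load / actual MA = 128 / 8.76 = 14.612 kN.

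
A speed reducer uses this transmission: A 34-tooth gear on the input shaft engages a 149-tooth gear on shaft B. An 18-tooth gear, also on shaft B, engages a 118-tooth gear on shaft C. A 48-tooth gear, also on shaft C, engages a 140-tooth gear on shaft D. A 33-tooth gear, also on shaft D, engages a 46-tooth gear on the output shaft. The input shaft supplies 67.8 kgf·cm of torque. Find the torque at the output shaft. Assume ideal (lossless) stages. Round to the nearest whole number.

7919 kgf·cm

gear mesh 149/34 = 4.3824 → τ = 67.8·4.3824 = 297.12 kgf·cm
gear mesh 118/18 = 6.5556 → τ = 297.12·6.5556 = 1947.8 kgf·cm
gear mesh 140/48 = 2.9167 → τ = 1947.8·2.9167 = 5681.1 kgf·cm
gear mesh 46/33 = 1.3939 → τ = 5681.1·1.3939 = 7919.1 kgf·cm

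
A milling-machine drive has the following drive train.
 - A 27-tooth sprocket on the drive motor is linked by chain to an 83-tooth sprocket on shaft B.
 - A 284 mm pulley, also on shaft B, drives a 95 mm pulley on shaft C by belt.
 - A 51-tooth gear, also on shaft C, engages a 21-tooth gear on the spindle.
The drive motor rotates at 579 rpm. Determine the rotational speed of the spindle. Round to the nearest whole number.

1367 rpm

Chain: ratio = 83/27 = 3.0741, so shaft B turns at 579 / 3.0741 = 188.35 rpm.
Belt: ratio = 95/284 = 0.33451, so shaft C turns at 188.35 / 0.33451 = 563.07 rpm.
Gear mesh: ratio = 21/51 = 0.41176, so the spindle turns at 563.07 / 0.41176 = 1367.4 rpm.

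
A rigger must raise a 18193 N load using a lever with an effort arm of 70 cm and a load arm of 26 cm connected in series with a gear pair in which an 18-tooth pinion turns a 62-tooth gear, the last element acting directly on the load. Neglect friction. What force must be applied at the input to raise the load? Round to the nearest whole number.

1962 N

Lever MA = effort arm / load arm = 70/26 = 2.6923.
Gear pair MA = 62/18 = 3.4444.
Combined ideal MA = 2.6923 × 3.4444 = 9.2735.
Effort = load / MA = 18193 / 9.2735 = 1961.8 N.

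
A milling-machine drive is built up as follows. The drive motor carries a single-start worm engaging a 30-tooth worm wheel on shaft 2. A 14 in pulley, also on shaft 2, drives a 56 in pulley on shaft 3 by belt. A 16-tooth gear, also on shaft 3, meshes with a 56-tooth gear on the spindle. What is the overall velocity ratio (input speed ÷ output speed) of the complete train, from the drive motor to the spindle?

420

Each stage contributes driven/driver: worm 30/1 = 30, belt 56/14 = 4, gear mesh 56/16 = 3.5.
Overall: 30 × 4 × 3.5 = 420.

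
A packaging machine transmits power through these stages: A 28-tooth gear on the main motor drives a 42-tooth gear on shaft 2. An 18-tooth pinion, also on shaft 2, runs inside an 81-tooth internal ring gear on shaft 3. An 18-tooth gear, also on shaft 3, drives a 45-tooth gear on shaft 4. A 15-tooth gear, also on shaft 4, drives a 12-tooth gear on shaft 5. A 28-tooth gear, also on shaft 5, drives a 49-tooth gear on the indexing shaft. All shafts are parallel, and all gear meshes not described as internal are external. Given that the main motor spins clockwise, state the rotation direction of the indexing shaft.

the main motor → shaft 2: external mesh, 1 reversal → CCW.
shaft 2 → shaft 3: internal mesh, same direction → CCW.
shaft 3 → shaft 4: external mesh, 1 reversal → CW.
shaft 4 → shaft 5: external mesh, 1 reversal → CCW.
shaft 5 → the indexing shaft: external mesh, 1 reversal → CW.
4 reversals in total — an even number — so the indexing shaft turns the same way as the main motor.

clockwise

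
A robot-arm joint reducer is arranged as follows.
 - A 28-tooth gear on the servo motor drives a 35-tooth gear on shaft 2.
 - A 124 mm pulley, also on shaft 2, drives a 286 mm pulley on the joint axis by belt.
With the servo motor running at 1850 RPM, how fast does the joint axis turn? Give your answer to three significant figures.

Gear mesh: ratio = 35/28 = 1.25, so shaft 2 turns at 1850 / 1.25 = 1480 RPM.
Belt: ratio = 286/124 = 2.3065, so the joint axis turns at 1480 / 2.3065 = 641.68 RPM.

642 RPM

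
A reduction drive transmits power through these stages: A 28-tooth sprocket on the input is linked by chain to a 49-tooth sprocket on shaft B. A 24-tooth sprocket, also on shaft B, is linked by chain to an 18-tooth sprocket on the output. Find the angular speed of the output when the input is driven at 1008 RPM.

768 RPM

Chain: ratio = 49/28 = 1.75, so shaft B turns at 1008 / 1.75 = 576 RPM.
Chain: ratio = 18/24 = 0.75, so the output turns at 576 / 0.75 = 768 RPM.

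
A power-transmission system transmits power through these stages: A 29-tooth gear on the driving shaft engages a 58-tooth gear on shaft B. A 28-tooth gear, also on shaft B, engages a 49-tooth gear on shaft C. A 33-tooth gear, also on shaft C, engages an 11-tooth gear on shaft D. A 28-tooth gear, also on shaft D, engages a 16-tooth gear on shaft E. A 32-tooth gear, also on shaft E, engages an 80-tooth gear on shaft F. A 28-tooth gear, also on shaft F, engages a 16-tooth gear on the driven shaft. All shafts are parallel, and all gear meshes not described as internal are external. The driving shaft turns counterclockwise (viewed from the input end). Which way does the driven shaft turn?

counterclockwise

the driving shaft → shaft B: external mesh, 1 reversal → CW.
shaft B → shaft C: external mesh, 1 reversal → CCW.
shaft C → shaft D: external mesh, 1 reversal → CW.
shaft D → shaft E: external mesh, 1 reversal → CCW.
shaft E → shaft F: external mesh, 1 reversal → CW.
shaft F → the driven shaft: external mesh, 1 reversal → CCW.
6 reversals in total — an even number — so the driven shaft turns the same way as the driving shaft.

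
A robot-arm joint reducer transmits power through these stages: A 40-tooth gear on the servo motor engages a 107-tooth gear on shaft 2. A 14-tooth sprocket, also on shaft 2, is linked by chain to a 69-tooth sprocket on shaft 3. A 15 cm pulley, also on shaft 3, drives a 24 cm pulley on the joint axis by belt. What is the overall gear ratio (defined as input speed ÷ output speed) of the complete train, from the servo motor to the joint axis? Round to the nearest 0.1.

21.1

Each stage contributes driven/driver: gear mesh 107/40 = 2.675, chain 69/14 = 4.9286, belt 24/15 = 1.6.
Overall: 2.675 × 4.9286 × 1.6 = 21.094.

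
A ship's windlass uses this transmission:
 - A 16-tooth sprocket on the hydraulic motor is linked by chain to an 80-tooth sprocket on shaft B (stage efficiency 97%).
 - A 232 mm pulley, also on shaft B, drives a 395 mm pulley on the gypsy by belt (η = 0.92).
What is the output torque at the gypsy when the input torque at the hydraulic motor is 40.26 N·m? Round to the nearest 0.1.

Chain: ratio = 80/16 = 5; torque at shaft B = 40.26 × 5 × 0.97 = 195.26 N·m.
Belt: ratio = 395/232 = 1.7026; torque at the gypsy = 195.26 × 1.7026 × 0.92 = 305.85 N·m.

305.9 N·m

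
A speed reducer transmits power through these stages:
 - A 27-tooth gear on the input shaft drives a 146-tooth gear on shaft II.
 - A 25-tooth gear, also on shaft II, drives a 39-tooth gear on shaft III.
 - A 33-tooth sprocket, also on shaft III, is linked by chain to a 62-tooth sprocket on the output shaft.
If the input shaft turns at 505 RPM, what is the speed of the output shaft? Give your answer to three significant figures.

gear mesh 146/27 = 5.4074 → 505/5.4074 = 93.39 RPM
gear mesh 39/25 = 1.56 → 93.39/1.56 = 59.866 RPM
chain 62/33 = 1.8788 → 59.866/1.8788 = 31.864 RPM

31.9 RPM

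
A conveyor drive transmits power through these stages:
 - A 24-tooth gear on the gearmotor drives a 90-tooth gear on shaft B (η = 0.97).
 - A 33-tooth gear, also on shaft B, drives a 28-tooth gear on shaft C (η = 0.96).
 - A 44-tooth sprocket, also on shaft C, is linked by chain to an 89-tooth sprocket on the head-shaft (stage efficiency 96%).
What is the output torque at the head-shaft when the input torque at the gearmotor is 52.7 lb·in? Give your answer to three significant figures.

303 lb·in

gear mesh 90/24 = 3.75 → τ = 52.7·3.75·0.97 = 191.7 lb·in
gear mesh 28/33 = 0.84848 → τ = 191.7·0.84848·0.96 = 156.15 lb·in
chain 89/44 = 2.0227 → τ = 156.15·2.0227·0.96 = 303.21 lb·in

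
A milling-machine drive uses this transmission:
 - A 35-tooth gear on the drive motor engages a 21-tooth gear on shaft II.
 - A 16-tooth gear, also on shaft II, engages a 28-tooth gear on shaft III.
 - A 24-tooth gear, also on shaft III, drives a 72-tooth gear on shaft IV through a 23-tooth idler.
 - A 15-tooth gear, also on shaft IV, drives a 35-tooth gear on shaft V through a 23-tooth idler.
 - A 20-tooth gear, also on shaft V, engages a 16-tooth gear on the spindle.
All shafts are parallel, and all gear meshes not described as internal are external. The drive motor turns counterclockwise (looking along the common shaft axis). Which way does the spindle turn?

clockwise

the drive motor → shaft II: external mesh, 1 reversal → CW.
shaft II → shaft III: external mesh, 1 reversal → CCW.
shaft III → shaft IV: driver → idler → driven is 2 external meshes, 2 reversals → CCW.
shaft IV → shaft V: driver → idler → driven is 2 external meshes, 2 reversals → CCW.
shaft V → the spindle: external mesh, 1 reversal → CW.
7 reversals in total — an odd number — so the spindle turns opposite to the drive motor.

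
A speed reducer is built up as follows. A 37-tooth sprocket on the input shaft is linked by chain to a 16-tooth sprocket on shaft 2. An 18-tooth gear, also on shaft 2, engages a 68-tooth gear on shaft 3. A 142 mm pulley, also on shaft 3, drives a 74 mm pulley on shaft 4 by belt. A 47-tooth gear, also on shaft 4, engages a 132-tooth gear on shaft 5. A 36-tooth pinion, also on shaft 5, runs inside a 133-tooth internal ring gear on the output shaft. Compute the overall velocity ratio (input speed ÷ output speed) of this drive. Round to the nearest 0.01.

Each stage contributes driven/driver: chain 16/37 = 0.43243, gear mesh 68/18 = 3.7778, belt 74/142 = 0.52113, gear mesh 132/47 = 2.8085, internal gear 133/36 = 3.6944.
Overall: 0.43243 × 3.7778 × 0.52113 × 2.8085 × 3.6944 = 8.8333.

8.83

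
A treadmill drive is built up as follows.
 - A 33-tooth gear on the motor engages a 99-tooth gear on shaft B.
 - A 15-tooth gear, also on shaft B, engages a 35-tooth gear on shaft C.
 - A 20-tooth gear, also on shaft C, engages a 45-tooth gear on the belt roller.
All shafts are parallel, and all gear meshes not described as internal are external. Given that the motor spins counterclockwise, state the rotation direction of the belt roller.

the motor → shaft B: external mesh, 1 reversal → CW.
shaft B → shaft C: external mesh, 1 reversal → CCW.
shaft C → the belt roller: external mesh, 1 reversal → CW.
3 reversals in total — an odd number — so the belt roller turns opposite to the motor.

clockwise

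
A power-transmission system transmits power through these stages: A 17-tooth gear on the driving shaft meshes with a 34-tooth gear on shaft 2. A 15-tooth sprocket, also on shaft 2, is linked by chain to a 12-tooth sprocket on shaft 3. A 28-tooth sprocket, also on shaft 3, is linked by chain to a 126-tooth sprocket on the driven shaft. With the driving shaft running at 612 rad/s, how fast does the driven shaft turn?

Gear mesh: ratio = 34/17 = 2, so shaft 2 turns at 612 / 2 = 306 rad/s.
Chain: ratio = 12/15 = 0.8, so shaft 3 turns at 306 / 0.8 = 382.5 rad/s.
Chain: ratio = 126/28 = 4.5, so the driven shaft turns at 382.5 / 4.5 = 85 rad/s.

85 rad/s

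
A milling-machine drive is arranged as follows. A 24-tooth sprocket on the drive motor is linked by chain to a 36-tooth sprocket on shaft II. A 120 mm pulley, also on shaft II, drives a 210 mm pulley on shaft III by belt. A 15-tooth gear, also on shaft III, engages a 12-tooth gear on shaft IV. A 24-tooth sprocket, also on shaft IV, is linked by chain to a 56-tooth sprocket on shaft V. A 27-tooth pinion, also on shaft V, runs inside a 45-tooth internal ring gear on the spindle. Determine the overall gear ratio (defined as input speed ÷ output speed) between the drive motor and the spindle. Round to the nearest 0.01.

Each stage contributes driven/driver: chain 36/24 = 1.5, belt 210/120 = 1.75, gear mesh 12/15 = 0.8, chain 56/24 = 2.3333, internal gear 45/27 = 1.6667.
Overall: 1.5 × 1.75 × 0.8 × 2.3333 × 1.6667 = 8.1667.

8.17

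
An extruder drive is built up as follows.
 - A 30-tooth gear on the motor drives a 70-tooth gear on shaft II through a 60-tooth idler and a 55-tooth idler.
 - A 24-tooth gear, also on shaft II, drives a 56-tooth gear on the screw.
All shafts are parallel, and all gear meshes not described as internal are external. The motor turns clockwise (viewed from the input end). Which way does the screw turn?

clockwise

the motor → shaft II: driver → idler → idler → driven is 3 external meshes, 3 reversals → CCW.
shaft II → the screw: external mesh, 1 reversal → CW.
4 reversals in total — an even number — so the screw turns the same way as the motor.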